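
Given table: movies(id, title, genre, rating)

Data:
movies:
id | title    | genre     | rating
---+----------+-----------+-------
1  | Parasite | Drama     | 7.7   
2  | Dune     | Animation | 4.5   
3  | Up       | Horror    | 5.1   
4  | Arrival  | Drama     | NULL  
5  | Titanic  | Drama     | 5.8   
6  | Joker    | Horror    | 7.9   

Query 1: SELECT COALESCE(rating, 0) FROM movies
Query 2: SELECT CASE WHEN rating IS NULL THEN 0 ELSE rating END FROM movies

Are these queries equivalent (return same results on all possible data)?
Yes, equivalent

Both queries return: [(0,), (4.5,), (5.1,), (5.8,), (7.7,), (7.9,)]

Reason: COALESCE vs CASE for NULL handling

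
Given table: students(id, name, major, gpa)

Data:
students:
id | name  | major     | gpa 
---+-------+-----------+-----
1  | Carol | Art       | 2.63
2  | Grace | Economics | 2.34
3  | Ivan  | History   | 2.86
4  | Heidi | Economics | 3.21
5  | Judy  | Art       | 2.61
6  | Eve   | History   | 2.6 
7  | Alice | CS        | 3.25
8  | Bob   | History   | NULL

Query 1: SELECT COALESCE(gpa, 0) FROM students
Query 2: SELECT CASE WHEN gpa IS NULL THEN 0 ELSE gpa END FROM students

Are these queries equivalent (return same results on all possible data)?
Yes, equivalent

Both queries return: [(0,), (2.34,), (2.6,), (2.61,), (2.63,), (2.86,), (3.21,), (3.25,)]

Reason: COALESCE vs CASE for NULL handling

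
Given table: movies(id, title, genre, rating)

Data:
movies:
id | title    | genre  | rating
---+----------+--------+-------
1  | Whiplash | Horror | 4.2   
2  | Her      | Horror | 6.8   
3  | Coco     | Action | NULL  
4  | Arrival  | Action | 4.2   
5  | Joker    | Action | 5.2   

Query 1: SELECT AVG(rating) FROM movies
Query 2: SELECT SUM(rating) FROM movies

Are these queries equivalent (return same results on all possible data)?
No, not equivalent

Query 1 returns: [(5.1,)]
Query 2 returns: [(20.4,)]

Reason: AVG vs SUM give different aggregate values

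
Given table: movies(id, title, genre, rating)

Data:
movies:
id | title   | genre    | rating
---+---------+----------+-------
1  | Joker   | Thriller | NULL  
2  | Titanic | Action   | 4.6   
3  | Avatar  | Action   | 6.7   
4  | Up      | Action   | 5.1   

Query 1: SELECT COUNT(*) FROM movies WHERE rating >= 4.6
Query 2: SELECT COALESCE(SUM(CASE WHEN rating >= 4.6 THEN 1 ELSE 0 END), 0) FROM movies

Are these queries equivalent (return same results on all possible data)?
Yes, equivalent

Both queries return: [(3,)]

Reason: COUNT with WHERE vs conditional SUM (COALESCE handles empty-table NULL)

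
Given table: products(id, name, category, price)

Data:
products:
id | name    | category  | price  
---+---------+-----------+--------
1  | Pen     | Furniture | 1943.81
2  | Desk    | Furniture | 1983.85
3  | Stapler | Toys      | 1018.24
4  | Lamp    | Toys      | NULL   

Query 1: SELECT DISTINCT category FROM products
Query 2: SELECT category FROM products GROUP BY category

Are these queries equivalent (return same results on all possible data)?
Yes, equivalent

Both queries return: [('Furniture',), ('Toys',)]

Reason: Both get unique categorys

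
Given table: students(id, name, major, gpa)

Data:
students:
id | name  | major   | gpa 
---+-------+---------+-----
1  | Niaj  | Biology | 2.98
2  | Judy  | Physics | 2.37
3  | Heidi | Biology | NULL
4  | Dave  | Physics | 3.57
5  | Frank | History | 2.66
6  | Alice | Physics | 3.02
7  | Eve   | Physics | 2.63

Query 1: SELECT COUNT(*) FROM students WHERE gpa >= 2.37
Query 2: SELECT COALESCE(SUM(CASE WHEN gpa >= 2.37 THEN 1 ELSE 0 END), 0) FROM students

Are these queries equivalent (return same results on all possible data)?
Yes, equivalent

Both queries return: [(6,)]

Reason: COUNT with WHERE vs conditional SUM (COALESCE handles empty-table NULL)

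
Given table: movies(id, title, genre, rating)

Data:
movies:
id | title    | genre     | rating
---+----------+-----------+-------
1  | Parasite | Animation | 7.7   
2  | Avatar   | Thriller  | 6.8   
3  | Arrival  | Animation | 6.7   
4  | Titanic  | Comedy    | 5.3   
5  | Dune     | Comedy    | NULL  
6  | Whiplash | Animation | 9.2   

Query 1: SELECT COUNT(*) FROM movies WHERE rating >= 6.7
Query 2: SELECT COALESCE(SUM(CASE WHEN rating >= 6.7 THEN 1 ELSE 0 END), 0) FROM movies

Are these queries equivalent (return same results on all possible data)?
Yes, equivalent

Both queries return: [(4,)]

Reason: COUNT with WHERE vs conditional SUM (COALESCE handles empty-table NULL)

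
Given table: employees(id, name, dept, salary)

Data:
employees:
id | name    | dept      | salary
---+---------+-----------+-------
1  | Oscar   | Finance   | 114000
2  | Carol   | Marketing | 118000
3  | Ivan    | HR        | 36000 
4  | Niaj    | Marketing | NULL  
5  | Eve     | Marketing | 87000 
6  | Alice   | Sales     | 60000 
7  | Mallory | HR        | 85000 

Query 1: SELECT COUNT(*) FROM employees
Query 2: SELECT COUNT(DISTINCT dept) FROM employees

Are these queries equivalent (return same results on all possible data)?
No, not equivalent

Query 1 returns: [(7,)]
Query 2 returns: [(4,)]

Reason: COUNT(*) counts rows, COUNT(DISTINCT dept) counts unique depts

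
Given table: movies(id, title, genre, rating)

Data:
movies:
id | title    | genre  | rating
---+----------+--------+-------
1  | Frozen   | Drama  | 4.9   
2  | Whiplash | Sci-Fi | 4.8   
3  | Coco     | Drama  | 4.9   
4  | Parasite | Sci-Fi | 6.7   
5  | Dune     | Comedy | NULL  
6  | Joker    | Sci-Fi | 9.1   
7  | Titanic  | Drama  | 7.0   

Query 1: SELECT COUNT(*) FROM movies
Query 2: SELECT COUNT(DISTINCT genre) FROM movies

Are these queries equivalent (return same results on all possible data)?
No, not equivalent

Query 1 returns: [(7,)]
Query 2 returns: [(3,)]

Reason: COUNT(*) counts rows, COUNT(DISTINCT genre) counts unique genres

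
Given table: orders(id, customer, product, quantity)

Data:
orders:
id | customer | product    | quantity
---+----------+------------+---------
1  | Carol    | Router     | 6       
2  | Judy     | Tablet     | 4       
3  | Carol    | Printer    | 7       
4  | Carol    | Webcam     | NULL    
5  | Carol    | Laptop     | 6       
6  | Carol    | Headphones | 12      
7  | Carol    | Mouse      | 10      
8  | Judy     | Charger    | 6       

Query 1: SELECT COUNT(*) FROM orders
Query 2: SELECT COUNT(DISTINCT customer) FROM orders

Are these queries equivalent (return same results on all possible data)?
No, not equivalent

Query 1 returns: [(8,)]
Query 2 returns: [(2,)]

Reason: COUNT(*) counts rows, COUNT(DISTINCT customer) counts unique customers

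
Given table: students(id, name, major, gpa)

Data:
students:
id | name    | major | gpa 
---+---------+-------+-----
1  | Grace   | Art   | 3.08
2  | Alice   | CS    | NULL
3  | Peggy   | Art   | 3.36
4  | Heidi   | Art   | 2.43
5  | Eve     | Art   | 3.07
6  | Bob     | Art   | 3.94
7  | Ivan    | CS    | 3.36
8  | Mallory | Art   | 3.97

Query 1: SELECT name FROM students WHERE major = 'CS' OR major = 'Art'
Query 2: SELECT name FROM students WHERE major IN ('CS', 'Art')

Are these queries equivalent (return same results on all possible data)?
Yes, equivalent

Both queries return: [('Alice',), ('Bob',), ('Eve',), ('Grace',), ('Heidi',), ('Ivan',), ('Mallory',), ('Peggy',)]

Reason: OR vs IN are equivalent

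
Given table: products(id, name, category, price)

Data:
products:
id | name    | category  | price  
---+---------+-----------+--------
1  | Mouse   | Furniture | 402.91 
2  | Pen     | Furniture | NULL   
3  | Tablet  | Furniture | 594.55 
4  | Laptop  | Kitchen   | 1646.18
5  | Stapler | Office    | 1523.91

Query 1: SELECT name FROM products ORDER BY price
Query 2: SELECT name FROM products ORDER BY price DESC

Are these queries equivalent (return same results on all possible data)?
No, not equivalent

Query 1 returns: [('Pen',), ('Mouse',), ('Tablet',), ('Stapler',), ('Laptop',)]
Query 2 returns: [('Laptop',), ('Stapler',), ('Tablet',), ('Mouse',), ('Pen',)]

Reason: ASC vs DESC gives opposite ordering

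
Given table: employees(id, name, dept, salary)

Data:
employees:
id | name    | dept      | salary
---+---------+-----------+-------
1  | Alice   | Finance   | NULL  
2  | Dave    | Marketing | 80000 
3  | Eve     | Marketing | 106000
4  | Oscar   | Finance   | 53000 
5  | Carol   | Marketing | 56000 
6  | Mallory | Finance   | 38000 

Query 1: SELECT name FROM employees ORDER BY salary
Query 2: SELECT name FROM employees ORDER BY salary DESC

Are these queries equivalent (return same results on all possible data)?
No, not equivalent

Query 1 returns: [('Alice',), ('Mallory',), ('Oscar',), ('Carol',), ('Dave',), ('Eve',)]
Query 2 returns: [('Eve',), ('Dave',), ('Carol',), ('Oscar',), ('Mallory',), ('Alice',)]

Reason: ASC vs DESC gives opposite ordering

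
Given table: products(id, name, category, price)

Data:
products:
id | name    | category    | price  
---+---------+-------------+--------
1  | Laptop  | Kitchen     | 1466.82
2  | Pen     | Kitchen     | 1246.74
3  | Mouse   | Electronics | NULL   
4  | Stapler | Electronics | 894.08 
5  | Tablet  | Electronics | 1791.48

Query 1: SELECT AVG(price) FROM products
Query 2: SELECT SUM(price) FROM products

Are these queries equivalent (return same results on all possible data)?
No, not equivalent

Query 1 returns: [(1349.78,)]
Query 2 returns: [(5399.12,)]

Reason: AVG vs SUM give different aggregate values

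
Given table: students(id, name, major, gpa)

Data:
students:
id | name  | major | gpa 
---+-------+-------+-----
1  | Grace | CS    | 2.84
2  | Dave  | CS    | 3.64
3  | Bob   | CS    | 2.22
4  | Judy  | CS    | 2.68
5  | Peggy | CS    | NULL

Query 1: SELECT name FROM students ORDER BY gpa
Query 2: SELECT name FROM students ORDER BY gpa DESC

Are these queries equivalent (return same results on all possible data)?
No, not equivalent

Query 1 returns: [('Peggy',), ('Bob',), ('Judy',), ('Grace',), ('Dave',)]
Query 2 returns: [('Dave',), ('Grace',), ('Judy',), ('Bob',), ('Peggy',)]

Reason: ASC vs DESC gives opposite ordering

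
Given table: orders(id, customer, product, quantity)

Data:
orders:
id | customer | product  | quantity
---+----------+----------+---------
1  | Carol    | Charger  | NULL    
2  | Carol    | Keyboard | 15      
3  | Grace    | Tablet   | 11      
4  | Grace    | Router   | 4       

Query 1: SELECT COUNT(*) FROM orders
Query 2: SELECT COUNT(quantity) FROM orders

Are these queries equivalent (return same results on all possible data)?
No, not equivalent

Query 1 returns: [(4,)]
Query 2 returns: [(3,)]

Reason: COUNT(*) includes NULLs, COUNT(column) excludes them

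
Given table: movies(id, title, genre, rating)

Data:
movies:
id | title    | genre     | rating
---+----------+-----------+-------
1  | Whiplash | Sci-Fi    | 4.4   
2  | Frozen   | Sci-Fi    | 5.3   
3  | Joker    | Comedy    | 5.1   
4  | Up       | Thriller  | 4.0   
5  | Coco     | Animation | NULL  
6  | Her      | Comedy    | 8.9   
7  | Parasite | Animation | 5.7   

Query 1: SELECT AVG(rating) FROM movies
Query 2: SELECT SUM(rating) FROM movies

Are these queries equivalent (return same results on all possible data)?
No, not equivalent

Query 1 returns: [(5.566666666666666,)]
Query 2 returns: [(33.4,)]

Reason: AVG vs SUM give different aggregate values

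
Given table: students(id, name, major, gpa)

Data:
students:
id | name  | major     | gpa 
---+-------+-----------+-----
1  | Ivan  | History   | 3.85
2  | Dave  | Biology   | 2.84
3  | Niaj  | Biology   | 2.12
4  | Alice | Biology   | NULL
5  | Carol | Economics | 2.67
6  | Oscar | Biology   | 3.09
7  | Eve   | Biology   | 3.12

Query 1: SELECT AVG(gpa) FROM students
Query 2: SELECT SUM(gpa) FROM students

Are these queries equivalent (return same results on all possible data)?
No, not equivalent

Query 1 returns: [(2.9483333333333337,)]
Query 2 returns: [(17.69,)]

Reason: AVG vs SUM give different aggregate values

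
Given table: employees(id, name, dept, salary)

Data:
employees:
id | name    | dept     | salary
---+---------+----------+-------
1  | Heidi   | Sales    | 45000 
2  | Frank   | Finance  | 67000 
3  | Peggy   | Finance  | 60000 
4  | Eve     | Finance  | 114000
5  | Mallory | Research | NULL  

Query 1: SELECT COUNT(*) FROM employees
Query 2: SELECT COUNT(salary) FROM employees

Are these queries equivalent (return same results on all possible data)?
No, not equivalent

Query 1 returns: [(5,)]
Query 2 returns: [(4,)]

Reason: COUNT(*) includes NULLs, COUNT(column) excludes them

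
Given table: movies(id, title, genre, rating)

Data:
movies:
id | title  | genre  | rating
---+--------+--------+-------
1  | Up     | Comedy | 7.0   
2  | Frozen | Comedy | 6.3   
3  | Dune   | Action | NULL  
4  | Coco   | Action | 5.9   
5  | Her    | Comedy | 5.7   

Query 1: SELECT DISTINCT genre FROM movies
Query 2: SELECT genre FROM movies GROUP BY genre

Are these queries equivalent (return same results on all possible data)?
Yes, equivalent

Both queries return: [('Action',), ('Comedy',)]

Reason: Both get unique genres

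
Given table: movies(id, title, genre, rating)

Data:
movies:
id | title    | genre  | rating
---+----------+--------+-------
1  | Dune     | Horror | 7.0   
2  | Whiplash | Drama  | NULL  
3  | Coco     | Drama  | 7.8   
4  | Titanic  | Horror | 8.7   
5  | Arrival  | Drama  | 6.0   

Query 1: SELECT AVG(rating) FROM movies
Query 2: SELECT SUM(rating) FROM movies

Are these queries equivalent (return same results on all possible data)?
No, not equivalent

Query 1 returns: [(7.375,)]
Query 2 returns: [(29.5,)]

Reason: AVG vs SUM give different aggregate values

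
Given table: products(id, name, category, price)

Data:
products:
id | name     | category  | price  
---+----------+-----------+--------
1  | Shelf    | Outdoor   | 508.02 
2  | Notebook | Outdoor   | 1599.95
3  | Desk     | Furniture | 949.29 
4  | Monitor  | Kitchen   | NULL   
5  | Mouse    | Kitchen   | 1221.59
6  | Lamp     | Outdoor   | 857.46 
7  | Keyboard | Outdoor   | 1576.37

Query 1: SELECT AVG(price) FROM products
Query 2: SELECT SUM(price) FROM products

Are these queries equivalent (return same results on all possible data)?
No, not equivalent

Query 1 returns: [(1118.78,)]
Query 2 returns: [(6712.68,)]

Reason: AVG vs SUM give different aggregate values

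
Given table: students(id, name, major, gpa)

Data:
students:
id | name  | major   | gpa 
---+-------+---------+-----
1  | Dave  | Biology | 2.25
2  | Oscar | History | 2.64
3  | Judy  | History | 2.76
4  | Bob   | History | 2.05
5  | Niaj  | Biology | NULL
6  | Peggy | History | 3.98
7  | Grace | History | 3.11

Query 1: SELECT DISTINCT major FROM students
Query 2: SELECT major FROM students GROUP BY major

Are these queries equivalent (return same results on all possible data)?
Yes, equivalent

Both queries return: [('Biology',), ('History',)]

Reason: Both get unique majors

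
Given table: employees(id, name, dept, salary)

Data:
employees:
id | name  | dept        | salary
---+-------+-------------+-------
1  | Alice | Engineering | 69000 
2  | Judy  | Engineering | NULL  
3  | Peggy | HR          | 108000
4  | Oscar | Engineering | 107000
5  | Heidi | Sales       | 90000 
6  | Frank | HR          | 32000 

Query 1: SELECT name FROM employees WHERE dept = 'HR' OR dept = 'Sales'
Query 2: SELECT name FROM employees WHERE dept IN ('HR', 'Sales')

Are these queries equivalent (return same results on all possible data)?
Yes, equivalent

Both queries return: [('Frank',), ('Heidi',), ('Peggy',)]

Reason: OR vs IN are equivalent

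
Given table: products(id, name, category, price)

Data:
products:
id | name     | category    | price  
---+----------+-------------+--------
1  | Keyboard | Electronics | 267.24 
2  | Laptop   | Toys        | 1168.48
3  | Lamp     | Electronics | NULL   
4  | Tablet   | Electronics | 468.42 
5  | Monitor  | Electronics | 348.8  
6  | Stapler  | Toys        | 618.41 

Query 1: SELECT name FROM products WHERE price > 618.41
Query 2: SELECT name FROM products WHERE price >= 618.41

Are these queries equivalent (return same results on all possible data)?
No, not equivalent

Query 1 returns: [('Laptop',)]
Query 2 returns: [('Laptop',), ('Stapler',)]

Reason: > vs >= gives different results when price = 618.41 exists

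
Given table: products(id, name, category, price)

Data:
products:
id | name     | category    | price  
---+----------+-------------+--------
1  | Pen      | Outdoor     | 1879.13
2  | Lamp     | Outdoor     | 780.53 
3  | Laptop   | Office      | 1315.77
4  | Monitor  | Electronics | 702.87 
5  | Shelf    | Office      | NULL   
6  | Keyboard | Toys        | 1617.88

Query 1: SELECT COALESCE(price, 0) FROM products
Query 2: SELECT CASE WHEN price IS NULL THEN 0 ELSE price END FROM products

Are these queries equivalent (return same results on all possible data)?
Yes, equivalent

Both queries return: [(0,), (702.87,), (780.53,), (1315.77,), (1617.88,), (1879.13,)]

Reason: COALESCE vs CASE for NULL handling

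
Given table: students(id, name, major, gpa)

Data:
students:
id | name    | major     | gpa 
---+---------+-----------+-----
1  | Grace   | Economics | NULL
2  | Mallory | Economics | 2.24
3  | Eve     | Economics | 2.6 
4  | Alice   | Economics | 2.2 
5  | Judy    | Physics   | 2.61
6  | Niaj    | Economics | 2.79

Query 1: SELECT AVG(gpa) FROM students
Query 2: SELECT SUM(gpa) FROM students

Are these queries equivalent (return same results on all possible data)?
No, not equivalent

Query 1 returns: [(2.4880000000000004,)]
Query 2 returns: [(12.440000000000001,)]

Reason: AVG vs SUM give different aggregate values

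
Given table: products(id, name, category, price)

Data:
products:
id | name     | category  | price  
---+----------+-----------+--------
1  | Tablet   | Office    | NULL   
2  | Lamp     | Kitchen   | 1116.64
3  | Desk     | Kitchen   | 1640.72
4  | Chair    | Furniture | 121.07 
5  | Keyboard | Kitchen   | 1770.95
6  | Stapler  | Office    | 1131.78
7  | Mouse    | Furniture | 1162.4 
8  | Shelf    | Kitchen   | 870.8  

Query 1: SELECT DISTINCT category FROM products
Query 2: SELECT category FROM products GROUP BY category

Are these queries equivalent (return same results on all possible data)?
Yes, equivalent

Both queries return: [('Furniture',), ('Kitchen',), ('Office',)]

Reason: Both get unique categorys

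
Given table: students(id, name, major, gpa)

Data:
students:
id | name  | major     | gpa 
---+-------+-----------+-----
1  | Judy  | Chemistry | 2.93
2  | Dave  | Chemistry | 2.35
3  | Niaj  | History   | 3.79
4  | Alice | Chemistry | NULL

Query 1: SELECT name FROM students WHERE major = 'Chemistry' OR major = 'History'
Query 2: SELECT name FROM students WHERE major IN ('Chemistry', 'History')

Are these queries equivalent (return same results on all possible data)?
Yes, equivalent

Both queries return: [('Alice',), ('Dave',), ('Judy',), ('Niaj',)]

Reason: OR vs IN are equivalent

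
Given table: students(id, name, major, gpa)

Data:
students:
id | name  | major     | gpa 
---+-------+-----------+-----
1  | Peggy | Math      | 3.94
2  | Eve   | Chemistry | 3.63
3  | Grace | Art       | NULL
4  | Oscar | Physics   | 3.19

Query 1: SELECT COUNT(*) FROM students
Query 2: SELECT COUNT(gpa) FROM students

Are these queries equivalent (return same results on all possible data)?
No, not equivalent

Query 1 returns: [(4,)]
Query 2 returns: [(3,)]

Reason: COUNT(*) includes NULLs, COUNT(column) excludes them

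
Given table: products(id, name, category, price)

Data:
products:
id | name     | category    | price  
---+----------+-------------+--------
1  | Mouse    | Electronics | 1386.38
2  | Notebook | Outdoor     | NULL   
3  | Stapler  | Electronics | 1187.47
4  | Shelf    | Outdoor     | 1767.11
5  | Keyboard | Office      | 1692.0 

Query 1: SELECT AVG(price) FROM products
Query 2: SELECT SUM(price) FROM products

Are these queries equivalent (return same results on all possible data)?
No, not equivalent

Query 1 returns: [(1508.24,)]
Query 2 returns: [(6032.96,)]

Reason: AVG vs SUM give different aggregate values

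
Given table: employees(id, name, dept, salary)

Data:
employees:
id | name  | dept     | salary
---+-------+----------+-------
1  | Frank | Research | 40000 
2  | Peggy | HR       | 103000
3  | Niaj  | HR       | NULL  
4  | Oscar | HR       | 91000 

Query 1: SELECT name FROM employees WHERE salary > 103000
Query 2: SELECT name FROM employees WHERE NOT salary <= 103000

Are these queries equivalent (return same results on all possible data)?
Yes, equivalent

Both queries return: []

Reason: Both filter salary > 103000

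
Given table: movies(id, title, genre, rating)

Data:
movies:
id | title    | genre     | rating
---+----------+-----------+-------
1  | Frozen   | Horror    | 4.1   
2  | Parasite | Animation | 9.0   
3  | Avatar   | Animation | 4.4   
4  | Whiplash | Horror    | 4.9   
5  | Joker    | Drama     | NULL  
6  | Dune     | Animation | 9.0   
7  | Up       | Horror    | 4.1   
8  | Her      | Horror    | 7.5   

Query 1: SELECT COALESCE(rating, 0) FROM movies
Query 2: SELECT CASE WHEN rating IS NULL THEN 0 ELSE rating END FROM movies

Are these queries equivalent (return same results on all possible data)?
Yes, equivalent

Both queries return: [(0,), (4.1,), (4.1,), (4.4,), (4.9,), (7.5,), (9.0,), (9.0,)]

Reason: COALESCE vs CASE for NULL handling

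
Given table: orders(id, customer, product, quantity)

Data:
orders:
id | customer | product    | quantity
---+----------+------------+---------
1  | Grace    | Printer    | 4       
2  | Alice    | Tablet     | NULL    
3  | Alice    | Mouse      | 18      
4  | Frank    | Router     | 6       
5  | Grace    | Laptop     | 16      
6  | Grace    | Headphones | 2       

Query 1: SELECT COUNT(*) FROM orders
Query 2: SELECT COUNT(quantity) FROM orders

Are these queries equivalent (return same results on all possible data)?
No, not equivalent

Query 1 returns: [(6,)]
Query 2 returns: [(5,)]

Reason: COUNT(*) includes NULLs, COUNT(column) excludes them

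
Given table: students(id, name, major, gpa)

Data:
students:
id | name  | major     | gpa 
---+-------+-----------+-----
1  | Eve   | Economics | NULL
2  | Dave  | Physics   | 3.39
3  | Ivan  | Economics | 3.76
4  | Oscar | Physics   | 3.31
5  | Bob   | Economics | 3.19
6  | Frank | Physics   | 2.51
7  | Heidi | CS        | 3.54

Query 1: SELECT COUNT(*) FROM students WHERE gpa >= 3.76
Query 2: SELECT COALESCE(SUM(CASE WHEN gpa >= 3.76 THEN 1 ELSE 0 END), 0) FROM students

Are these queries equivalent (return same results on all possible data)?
Yes, equivalent

Both queries return: [(1,)]

Reason: COUNT with WHERE vs conditional SUM (COALESCE handles empty-table NULL)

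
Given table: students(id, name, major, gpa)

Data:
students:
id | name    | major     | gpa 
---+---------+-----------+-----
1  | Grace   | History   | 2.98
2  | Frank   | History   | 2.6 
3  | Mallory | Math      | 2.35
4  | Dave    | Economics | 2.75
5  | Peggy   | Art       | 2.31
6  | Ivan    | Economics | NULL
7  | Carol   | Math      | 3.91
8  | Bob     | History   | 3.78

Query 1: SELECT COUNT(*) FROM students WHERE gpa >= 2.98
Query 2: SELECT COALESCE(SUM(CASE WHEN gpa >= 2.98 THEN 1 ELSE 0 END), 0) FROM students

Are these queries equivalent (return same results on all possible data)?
Yes, equivalent

Both queries return: [(3,)]

Reason: COUNT with WHERE vs conditional SUM (COALESCE handles empty-table NULL)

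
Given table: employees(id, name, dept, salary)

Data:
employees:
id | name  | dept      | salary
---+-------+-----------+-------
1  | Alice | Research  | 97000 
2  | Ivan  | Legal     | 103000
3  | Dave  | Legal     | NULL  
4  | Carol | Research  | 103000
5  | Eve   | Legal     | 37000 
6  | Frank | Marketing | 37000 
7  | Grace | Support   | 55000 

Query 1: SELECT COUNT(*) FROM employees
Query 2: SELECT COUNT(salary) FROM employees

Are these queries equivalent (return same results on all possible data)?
No, not equivalent

Query 1 returns: [(7,)]
Query 2 returns: [(6,)]

Reason: COUNT(*) includes NULLs, COUNT(column) excludes them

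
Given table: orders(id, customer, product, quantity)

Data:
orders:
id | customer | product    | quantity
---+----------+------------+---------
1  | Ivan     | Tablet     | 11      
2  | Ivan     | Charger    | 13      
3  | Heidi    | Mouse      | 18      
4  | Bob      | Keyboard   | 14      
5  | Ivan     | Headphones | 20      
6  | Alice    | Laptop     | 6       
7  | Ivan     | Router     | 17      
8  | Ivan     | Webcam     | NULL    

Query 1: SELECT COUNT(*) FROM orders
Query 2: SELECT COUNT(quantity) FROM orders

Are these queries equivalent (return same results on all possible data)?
No, not equivalent

Query 1 returns: [(8,)]
Query 2 returns: [(7,)]

Reason: COUNT(*) includes NULLs, COUNT(column) excludes them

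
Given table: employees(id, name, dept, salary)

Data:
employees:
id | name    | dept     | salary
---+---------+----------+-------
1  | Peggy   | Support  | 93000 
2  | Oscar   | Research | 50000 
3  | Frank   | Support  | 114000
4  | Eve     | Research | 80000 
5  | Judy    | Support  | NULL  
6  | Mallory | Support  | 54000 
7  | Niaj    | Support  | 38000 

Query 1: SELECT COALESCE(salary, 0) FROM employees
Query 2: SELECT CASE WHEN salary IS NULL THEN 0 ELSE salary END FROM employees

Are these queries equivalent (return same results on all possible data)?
Yes, equivalent

Both queries return: [(0,), (38000,), (50000,), (54000,), (80000,), (93000,), (114000,)]

Reason: COALESCE vs CASE for NULL handling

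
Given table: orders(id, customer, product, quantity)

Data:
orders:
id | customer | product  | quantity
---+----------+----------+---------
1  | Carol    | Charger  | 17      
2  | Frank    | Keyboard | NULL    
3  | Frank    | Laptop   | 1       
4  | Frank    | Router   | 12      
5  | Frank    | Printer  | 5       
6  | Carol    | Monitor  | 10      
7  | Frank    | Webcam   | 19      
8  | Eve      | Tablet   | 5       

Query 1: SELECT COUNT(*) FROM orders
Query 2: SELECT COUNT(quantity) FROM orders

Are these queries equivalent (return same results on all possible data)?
No, not equivalent

Query 1 returns: [(8,)]
Query 2 returns: [(7,)]

Reason: COUNT(*) includes NULLs, COUNT(column) excludes them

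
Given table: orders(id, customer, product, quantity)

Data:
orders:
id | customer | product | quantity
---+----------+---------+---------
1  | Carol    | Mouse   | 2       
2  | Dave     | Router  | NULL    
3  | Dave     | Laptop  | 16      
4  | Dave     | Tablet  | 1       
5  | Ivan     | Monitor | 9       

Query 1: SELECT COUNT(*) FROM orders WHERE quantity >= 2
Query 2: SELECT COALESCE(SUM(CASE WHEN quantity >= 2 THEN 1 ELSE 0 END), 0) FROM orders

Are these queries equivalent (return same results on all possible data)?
Yes, equivalent

Both queries return: [(3,)]

Reason: COUNT with WHERE vs conditional SUM (COALESCE handles empty-table NULL)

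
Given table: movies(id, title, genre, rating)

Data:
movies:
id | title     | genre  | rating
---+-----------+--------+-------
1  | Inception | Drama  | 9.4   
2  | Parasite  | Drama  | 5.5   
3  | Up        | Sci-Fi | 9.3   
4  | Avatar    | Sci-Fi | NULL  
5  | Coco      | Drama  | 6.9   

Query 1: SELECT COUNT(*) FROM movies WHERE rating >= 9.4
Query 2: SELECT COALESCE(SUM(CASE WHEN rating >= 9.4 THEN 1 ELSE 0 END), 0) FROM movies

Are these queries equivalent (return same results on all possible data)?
Yes, equivalent

Both queries return: [(1,)]

Reason: COUNT with WHERE vs conditional SUM (COALESCE handles empty-table NULL)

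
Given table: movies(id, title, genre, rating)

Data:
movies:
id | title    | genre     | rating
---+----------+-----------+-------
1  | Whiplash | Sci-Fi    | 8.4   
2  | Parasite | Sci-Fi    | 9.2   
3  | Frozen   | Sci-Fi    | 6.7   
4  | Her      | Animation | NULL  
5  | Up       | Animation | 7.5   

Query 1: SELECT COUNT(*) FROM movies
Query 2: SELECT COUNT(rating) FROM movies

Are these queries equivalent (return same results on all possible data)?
No, not equivalent

Query 1 returns: [(5,)]
Query 2 returns: [(4,)]

Reason: COUNT(*) includes NULLs, COUNT(column) excludes them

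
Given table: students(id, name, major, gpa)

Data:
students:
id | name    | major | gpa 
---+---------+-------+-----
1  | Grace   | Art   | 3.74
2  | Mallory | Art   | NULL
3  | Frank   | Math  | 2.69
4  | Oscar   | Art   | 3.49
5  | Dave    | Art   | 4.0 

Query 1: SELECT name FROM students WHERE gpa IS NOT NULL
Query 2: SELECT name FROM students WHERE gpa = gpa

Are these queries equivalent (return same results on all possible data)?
Yes, equivalent

Both queries return: [('Dave',), ('Frank',), ('Grace',), ('Oscar',)]

Reason: IS NOT NULL vs self-equality (both exclude NULLs)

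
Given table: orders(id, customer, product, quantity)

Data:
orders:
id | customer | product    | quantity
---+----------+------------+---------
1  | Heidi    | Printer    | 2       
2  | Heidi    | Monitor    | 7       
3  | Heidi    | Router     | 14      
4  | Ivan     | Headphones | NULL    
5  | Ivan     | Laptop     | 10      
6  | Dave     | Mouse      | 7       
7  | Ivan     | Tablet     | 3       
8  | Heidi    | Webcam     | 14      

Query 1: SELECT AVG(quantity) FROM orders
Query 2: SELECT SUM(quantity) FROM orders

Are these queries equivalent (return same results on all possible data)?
No, not equivalent

Query 1 returns: [(8.142857142857142,)]
Query 2 returns: [(57,)]

Reason: AVG vs SUM give different aggregate values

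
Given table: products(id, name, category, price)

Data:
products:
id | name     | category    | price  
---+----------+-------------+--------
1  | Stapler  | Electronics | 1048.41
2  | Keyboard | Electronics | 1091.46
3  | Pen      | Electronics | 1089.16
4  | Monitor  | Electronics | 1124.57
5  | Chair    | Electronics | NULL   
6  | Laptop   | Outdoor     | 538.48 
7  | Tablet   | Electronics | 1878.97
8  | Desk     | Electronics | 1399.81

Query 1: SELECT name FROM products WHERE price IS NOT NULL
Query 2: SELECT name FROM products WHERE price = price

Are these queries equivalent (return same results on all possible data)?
Yes, equivalent

Both queries return: [('Desk',), ('Keyboard',), ('Laptop',), ('Monitor',), ('Pen',), ('Stapler',), ('Tablet',)]

Reason: IS NOT NULL vs self-equality (both exclude NULLs)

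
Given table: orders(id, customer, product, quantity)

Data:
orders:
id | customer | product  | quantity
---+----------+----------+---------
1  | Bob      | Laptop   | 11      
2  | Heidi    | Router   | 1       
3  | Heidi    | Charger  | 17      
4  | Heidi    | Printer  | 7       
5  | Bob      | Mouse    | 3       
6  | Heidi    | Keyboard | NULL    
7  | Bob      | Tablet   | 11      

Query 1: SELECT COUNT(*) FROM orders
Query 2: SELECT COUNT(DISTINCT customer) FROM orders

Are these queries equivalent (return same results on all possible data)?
No, not equivalent

Query 1 returns: [(7,)]
Query 2 returns: [(2,)]

Reason: COUNT(*) counts rows, COUNT(DISTINCT customer) counts unique customers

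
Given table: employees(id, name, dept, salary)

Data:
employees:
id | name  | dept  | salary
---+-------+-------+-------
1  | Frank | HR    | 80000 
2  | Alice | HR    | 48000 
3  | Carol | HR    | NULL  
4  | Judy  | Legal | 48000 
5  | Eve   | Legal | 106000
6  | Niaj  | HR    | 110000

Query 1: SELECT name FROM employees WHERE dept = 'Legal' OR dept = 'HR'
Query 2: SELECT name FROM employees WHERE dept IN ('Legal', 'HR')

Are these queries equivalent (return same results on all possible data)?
Yes, equivalent

Both queries return: [('Alice',), ('Carol',), ('Eve',), ('Frank',), ('Judy',), ('Niaj',)]

Reason: OR vs IN are equivalent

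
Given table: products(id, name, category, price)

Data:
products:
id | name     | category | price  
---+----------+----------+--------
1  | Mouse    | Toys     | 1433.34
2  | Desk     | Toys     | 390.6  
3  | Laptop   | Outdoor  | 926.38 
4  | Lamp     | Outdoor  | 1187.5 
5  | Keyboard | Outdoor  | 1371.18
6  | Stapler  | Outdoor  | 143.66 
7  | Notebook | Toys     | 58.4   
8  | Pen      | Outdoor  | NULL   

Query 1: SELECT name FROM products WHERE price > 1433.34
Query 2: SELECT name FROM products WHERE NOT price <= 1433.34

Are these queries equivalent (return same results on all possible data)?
Yes, equivalent

Both queries return: []

Reason: Both filter price > 1433.34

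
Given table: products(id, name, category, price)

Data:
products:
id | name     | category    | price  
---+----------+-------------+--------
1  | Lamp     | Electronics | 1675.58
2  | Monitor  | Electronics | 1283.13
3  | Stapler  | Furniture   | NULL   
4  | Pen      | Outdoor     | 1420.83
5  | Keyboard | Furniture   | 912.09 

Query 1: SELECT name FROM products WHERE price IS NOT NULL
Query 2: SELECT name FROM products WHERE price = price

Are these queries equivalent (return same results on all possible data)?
Yes, equivalent

Both queries return: [('Keyboard',), ('Lamp',), ('Monitor',), ('Pen',)]

Reason: IS NOT NULL vs self-equality (both exclude NULLs)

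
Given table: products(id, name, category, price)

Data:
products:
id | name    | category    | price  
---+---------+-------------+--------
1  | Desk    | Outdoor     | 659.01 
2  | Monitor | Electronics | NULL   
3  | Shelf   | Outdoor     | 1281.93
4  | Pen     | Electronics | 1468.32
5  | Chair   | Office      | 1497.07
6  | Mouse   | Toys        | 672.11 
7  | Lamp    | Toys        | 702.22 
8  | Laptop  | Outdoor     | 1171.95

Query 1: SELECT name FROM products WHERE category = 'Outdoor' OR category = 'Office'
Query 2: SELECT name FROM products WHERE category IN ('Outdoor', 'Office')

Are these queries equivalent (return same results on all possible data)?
Yes, equivalent

Both queries return: [('Chair',), ('Desk',), ('Laptop',), ('Shelf',)]

Reason: OR vs IN are equivalent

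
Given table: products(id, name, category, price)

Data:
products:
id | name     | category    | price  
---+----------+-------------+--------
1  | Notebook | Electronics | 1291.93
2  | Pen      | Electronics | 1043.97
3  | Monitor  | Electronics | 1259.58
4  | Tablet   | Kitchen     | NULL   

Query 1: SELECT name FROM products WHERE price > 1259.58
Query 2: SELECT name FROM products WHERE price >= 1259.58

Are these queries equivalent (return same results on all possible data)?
No, not equivalent

Query 1 returns: [('Notebook',)]
Query 2 returns: [('Notebook',), ('Monitor',)]

Reason: > vs >= gives different results when price = 1259.58 exists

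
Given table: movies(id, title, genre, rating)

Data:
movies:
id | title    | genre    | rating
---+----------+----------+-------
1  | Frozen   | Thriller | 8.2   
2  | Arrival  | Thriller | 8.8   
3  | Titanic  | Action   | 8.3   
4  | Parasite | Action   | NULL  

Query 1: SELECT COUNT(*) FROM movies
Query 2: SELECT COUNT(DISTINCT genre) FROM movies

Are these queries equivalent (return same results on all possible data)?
No, not equivalent

Query 1 returns: [(4,)]
Query 2 returns: [(2,)]

Reason: COUNT(*) counts rows, COUNT(DISTINCT genre) counts unique genres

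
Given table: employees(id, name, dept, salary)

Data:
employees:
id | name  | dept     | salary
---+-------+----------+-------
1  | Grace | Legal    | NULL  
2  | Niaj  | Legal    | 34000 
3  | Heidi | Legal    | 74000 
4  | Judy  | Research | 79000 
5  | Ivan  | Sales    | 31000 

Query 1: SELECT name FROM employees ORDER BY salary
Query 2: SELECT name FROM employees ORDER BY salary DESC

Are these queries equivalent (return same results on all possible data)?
No, not equivalent

Query 1 returns: [('Grace',), ('Ivan',), ('Niaj',), ('Heidi',), ('Judy',)]
Query 2 returns: [('Judy',), ('Heidi',), ('Niaj',), ('Ivan',), ('Grace',)]

Reason: ASC vs DESC gives opposite ordering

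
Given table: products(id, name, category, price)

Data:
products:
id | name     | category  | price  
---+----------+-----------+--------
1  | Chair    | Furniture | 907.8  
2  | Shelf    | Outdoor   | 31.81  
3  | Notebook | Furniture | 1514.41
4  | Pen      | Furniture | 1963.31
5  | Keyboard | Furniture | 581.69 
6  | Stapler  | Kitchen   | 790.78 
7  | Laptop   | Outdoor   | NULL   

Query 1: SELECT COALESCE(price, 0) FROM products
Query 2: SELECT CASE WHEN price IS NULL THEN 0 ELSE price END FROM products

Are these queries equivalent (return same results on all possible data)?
Yes, equivalent

Both queries return: [(0,), (31.81,), (581.69,), (790.78,), (907.8,), (1514.41,), (1963.31,)]

Reason: COALESCE vs CASE for NULL handling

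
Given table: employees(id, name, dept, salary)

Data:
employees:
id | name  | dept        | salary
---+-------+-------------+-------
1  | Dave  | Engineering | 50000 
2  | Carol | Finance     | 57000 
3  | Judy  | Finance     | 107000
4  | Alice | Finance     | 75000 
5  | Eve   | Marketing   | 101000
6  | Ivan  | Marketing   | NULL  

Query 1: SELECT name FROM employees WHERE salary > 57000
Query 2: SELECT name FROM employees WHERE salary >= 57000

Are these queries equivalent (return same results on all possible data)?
No, not equivalent

Query 1 returns: [('Judy',), ('Alice',), ('Eve',)]
Query 2 returns: [('Carol',), ('Judy',), ('Alice',), ('Eve',)]

Reason: > vs >= gives different results when salary = 57000 exists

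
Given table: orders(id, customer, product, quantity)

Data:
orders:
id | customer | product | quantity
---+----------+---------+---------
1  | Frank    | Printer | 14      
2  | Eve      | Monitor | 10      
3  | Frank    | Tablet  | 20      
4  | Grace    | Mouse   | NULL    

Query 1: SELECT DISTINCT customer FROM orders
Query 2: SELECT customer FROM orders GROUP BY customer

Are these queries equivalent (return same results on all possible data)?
Yes, equivalent

Both queries return: [('Eve',), ('Frank',), ('Grace',)]

Reason: Both get unique customers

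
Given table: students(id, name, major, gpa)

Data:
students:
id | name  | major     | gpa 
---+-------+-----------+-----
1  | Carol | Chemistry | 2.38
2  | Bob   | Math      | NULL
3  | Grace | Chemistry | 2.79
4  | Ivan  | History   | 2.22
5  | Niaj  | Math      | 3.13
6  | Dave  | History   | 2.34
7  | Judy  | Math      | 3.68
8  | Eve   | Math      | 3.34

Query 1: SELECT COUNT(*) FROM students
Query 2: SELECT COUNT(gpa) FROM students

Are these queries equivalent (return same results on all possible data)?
No, not equivalent

Query 1 returns: [(8,)]
Query 2 returns: [(7,)]

Reason: COUNT(*) includes NULLs, COUNT(column) excludes them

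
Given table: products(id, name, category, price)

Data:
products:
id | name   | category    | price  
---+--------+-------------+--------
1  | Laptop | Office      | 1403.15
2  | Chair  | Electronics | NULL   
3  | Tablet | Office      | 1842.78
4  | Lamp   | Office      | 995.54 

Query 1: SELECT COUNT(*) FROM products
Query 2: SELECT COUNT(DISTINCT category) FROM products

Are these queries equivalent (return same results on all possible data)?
No, not equivalent

Query 1 returns: [(4,)]
Query 2 returns: [(2,)]

Reason: COUNT(*) counts rows, COUNT(DISTINCT category) counts unique categorys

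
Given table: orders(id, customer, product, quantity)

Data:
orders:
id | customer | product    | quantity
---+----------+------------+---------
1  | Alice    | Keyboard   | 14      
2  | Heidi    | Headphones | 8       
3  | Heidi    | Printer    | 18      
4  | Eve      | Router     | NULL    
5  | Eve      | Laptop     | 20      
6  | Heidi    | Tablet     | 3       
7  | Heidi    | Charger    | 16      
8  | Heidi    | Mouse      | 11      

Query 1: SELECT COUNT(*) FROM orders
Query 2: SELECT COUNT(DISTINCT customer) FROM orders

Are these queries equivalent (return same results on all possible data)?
No, not equivalent

Query 1 returns: [(8,)]
Query 2 returns: [(3,)]

Reason: COUNT(*) counts rows, COUNT(DISTINCT customer) counts unique customers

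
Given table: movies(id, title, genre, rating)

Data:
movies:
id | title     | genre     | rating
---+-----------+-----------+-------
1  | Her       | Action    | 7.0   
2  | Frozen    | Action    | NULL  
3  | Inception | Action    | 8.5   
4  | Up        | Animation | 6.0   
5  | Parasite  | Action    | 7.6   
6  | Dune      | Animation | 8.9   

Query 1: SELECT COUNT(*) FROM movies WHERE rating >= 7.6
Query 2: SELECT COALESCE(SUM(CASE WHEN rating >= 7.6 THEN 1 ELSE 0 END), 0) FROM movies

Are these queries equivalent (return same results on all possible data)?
Yes, equivalent

Both queries return: [(3,)]

Reason: COUNT with WHERE vs conditional SUM (COALESCE handles empty-table NULL)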